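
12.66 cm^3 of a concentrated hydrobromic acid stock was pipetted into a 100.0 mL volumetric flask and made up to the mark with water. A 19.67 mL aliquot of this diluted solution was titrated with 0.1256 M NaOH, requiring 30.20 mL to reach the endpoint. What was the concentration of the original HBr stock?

n(NaOH) = 0.1256 x 0.03020 = 0.003793 mol.
n(HBr) in the aliquot = 0.003793 mol.
[diluted HBr] = 0.003793 / 0.01967 = 0.1928 M.
Dilution factor = 100.0/12.66 = 7.899, so [stock] = 0.1928 x 7.899 = 1.52 M.

1.52 M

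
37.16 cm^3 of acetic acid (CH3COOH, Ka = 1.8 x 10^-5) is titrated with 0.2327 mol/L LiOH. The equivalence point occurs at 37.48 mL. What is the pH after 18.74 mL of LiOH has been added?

4.74

18.74 mL is exactly half the equivalence volume (37.48/2), i.e. the half-equivalence point.
There, n(HA) = n(A^-), so pH = pKa = -log(1.8 x 10^-5) = 4.74.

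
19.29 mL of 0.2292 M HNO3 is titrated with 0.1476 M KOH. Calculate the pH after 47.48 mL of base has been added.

n(acid) = 0.2292 x 0.01929 = 0.004421 mol; n(KOH) added = 0.1476 x 0.04748 = 0.007008 mol.
Base is in excess by 0.007008 - 0.004421 = 0.002587 mol in a total volume of 0.06677 L.
[OH^-] = 0.002587/0.06677 = 0.03874 M, so pOH = 1.41 and pH = 14.00 - 1.41 = 12.59.

12.59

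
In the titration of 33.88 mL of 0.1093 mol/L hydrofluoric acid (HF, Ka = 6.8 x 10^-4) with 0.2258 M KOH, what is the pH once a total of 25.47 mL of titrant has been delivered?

12.54

n(acid) = 0.1093 x 0.03388 = 0.003703 mol; n(KOH) added = 0.2258 x 0.02547 = 0.005751 mol.
Base is in excess by 0.005751 - 0.003703 = 0.002048 mol in a total volume of 0.05935 L.
[OH^-] = 0.002048/0.05935 = 0.03451 M, so pOH = 1.46 and pH = 14.00 - 1.46 = 12.54.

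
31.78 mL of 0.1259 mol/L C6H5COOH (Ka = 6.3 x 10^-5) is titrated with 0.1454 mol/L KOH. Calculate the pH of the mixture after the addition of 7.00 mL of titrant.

Initial n(C6H5COOH) = 0.1259 x 0.03178 = 0.004001 mol.
n(KOH) added = 0.1454 x 0.007000 = 0.001018 mol, converting that many moles of C6H5COOH to C6H5COO-.
Remaining n(C6H5COOH) = 0.002983 mol; n(C6H5COO-) = 0.001018 mol.
By Henderson-Hasselbalch, pH = pKa + log([A^-]/[HA]) = 4.20 + log(0.001018/0.002983) = 4.20 + (-0.47) = 3.73.

3.73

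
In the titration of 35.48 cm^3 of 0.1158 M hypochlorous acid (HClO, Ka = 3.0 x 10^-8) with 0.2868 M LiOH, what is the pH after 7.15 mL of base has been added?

Initial n(HClO) = 0.1158 x 0.03548 = 0.004109 mol.
n(LiOH) added = 0.2868 x 0.007150 = 0.002051 mol, converting that many moles of HClO to ClO-.
Remaining n(HClO) = 0.002058 mol; n(ClO-) = 0.002051 mol.
By Henderson-Hasselbalch, pH = pKa + log([A^-]/[HA]) = 7.52 + log(0.002051/0.002058) = 7.52 + (-0.00) = 7.52.

7.52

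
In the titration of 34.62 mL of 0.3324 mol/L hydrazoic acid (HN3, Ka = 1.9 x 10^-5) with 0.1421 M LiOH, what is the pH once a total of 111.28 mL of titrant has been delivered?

n(acid) = 0.3324 x 0.03462 = 0.01151 mol; n(LiOH) added = 0.1421 x 0.1113 = 0.01581 mol.
Base is in excess by 0.01581 - 0.01151 = 0.004305 mol in a total volume of 0.1459 L.
[OH^-] = 0.004305/0.1459 = 0.02951 M, so pOH = 1.53 and pH = 14.00 - 1.53 = 12.47.

12.47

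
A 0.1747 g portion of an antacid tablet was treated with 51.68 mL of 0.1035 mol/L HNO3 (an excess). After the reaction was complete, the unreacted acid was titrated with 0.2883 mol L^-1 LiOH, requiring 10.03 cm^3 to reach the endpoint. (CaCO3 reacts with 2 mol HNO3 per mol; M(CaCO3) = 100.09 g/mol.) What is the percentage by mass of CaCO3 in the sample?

Total n(HNO3) added = 0.1035 x 0.05168 = 0.005349 mol.
n(LiOH) used = 0.2883 x 0.01003 = 0.002892 mol, which equals the excess n(HNO3).
So n(HNO3) consumed by the sample = 0.005349 - 0.002892 = 0.002457 mol.
n(CaCO3) = 0.002457 / 2 = 0.001229 mol.
mass CaCO3 = 0.001229 x 100.09 = 0.1230 g, so %CaCO3 = 0.1230/0.1747 x 100 = 70.4%.

70.4%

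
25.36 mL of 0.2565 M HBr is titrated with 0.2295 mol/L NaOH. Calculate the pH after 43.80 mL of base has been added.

12.71

n(acid) = 0.2565 x 0.02536 = 0.006505 mol; n(NaOH) added = 0.2295 x 0.04380 = 0.01005 mol.
Base is in excess by 0.01005 - 0.006505 = 0.003547 mol in a total volume of 0.06916 L.
[OH^-] = 0.003547/0.06916 = 0.05129 M, so pOH = 1.29 and pH = 14.00 - 1.29 = 12.71.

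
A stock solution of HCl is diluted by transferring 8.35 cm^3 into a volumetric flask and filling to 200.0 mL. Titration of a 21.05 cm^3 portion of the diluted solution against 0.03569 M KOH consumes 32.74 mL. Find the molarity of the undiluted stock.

n(KOH) = 0.03569 x 0.03274 = 0.001168 mol.
n(HCl) in the aliquot = 0.001168 mol.
[diluted HCl] = 0.001168 / 0.02105 = 0.05551 M.
Dilution factor = 200.0/8.350 = 23.95, so [stock] = 0.05551 x 23.95 = 1.33 M.

1.33 M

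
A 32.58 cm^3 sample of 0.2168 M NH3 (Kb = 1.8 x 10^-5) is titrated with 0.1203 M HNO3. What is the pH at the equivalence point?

n(NH3) = 0.2168 x 0.03258 = 0.007063 mol; V(HNO3) at equivalence = 0.007063/0.1203 = 0.05871 L.
At equivalence the base is fully converted to NH4+; total volume = 0.09129 L, so [NH4+] = 0.007063/0.09129 = 0.07737 M.
Ka(NH4+) = Kw/Kb = 1.0e-14 / 1.8 x 10^-5 = 5.56e-10.
[H^+] = sqrt(Ka x [NH4+]) = sqrt(5.56e-10 x 0.07737) = 6.56e-6 M.
pH = -log(6.56e-6) = 5.18.

5.18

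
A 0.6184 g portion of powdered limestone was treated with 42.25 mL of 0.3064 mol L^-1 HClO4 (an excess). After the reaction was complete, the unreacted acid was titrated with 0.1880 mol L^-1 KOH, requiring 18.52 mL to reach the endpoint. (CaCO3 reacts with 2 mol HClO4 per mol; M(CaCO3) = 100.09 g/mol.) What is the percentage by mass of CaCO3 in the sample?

Total n(HClO4) added = 0.3064 x 0.04225 = 0.01295 mol.
n(KOH) used = 0.1880 x 0.01852 = 0.003482 mol, which equals the excess n(HClO4).
So n(HClO4) consumed by the sample = 0.01295 - 0.003482 = 0.009464 mol.
n(CaCO3) = 0.009464 / 2 = 0.004732 mol.
mass CaCO3 = 0.004732 x 100.09 = 0.4736 g, so %CaCO3 = 0.4736/0.6184 x 100 = 76.6%.

76.6%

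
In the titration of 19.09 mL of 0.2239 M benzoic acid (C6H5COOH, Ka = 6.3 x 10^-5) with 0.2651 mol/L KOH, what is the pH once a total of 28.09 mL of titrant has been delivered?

n(acid) = 0.2239 x 0.01909 = 0.004274 mol; n(KOH) added = 0.2651 x 0.02809 = 0.007447 mol.
Base is in excess by 0.007447 - 0.004274 = 0.003172 mol in a total volume of 0.04718 L.
[OH^-] = 0.003172/0.04718 = 0.06724 M, so pOH = 1.17 and pH = 14.00 - 1.17 = 12.83.

12.83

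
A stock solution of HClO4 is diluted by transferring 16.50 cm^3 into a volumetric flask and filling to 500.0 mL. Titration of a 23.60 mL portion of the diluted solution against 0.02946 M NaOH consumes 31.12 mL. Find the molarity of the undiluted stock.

n(NaOH) = 0.02946 x 0.03112 = 0.0009168 mol.
n(HClO4) in the aliquot = 0.0009168 mol.
[diluted HClO4] = 0.0009168 / 0.02360 = 0.03885 M.
Dilution factor = 500.0/16.50 = 30.30, so [stock] = 0.03885 x 30.30 = 1.18 M.

1.18 M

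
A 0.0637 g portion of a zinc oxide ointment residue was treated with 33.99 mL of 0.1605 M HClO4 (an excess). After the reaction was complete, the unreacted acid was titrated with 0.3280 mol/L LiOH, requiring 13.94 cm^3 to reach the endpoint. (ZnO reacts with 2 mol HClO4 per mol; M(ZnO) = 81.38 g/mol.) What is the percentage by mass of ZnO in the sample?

56.4%

Total n(HClO4) added = 0.1605 x 0.03399 = 0.005455 mol.
n(LiOH) used = 0.3280 x 0.01394 = 0.004572 mol, which equals the excess n(HClO4).
So n(HClO4) consumed by the sample = 0.005455 - 0.004572 = 0.0008831 mol.
n(ZnO) = 0.0008831 / 2 = 0.0004415 mol.
mass ZnO = 0.0004415 x 81.38 = 0.03593 g, so %ZnO = 0.03593/0.0637 x 100 = 56.4%.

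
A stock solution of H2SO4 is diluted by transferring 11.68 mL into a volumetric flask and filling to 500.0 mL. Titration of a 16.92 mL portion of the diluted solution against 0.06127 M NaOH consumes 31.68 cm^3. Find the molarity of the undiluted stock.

n(NaOH) = 0.06127 x 0.03168 = 0.001941 mol.
n(H2SO4) in the aliquot = 0.001941 x 1/2 = 0.0009705 mol.
[diluted H2SO4] = 0.0009705 / 0.01692 = 0.05736 M.
Dilution factor = 500.0/11.68 = 42.81, so [stock] = 0.05736 x 42.81 = 2.46 M.

2.46 M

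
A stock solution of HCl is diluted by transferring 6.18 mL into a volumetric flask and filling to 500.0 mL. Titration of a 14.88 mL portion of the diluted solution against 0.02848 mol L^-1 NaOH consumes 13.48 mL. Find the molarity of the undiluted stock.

2.09 M

n(NaOH) = 0.02848 x 0.01348 = 0.0003839 mol.
n(HCl) in the aliquot = 0.0003839 mol.
[diluted HCl] = 0.0003839 / 0.01488 = 0.02580 M.
Dilution factor = 500.0/6.180 = 80.91, so [stock] = 0.02580 x 80.91 = 2.09 M.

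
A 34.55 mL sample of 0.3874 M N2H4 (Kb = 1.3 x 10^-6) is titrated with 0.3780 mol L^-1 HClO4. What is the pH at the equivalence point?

n(N2H4) = 0.3874 x 0.03455 = 0.01338 mol; V(HClO4) at equivalence = 0.01338/0.3780 = 0.03541 L.
At equivalence the base is fully converted to N2H5+; total volume = 0.06996 L, so [N2H5+] = 0.01338/0.06996 = 0.1913 M.
Ka(N2H5+) = Kw/Kb = 1.0e-14 / 1.3 x 10^-6 = 7.69e-9.
[H^+] = sqrt(Ka x [N2H5+]) = sqrt(7.69e-9 x 0.1913) = 3.84e-5 M.
pH = -log(3.84e-5) = 4.42.

4.42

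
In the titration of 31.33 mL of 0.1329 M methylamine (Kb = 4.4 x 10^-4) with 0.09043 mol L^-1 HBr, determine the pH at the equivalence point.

n(CH3NH2) = 0.1329 x 0.03133 = 0.004164 mol; V(HBr) at equivalence = 0.004164/0.09043 = 0.04604 L.
At equivalence the base is fully converted to CH3NH3+; total volume = 0.07737 L, so [CH3NH3+] = 0.004164/0.07737 = 0.05381 M.
Ka(CH3NH3+) = Kw/Kb = 1.0e-14 / 4.4 x 10^-4 = 2.27e-11.
[H^+] = sqrt(Ka x [CH3NH3+]) = sqrt(2.27e-11 x 0.05381) = 1.11e-6 M.
pH = -log(1.11e-6) = 5.96.

5.96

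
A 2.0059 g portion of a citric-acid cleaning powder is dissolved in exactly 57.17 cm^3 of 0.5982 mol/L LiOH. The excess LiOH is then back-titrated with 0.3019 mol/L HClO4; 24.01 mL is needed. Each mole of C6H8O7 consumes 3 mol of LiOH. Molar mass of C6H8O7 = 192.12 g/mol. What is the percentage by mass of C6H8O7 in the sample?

Total n(LiOH) added = 0.5982 x 0.05717 = 0.03420 mol.
n(HClO4) used = 0.3019 x 0.02401 = 0.007249 mol, which equals the excess n(LiOH).
So n(LiOH) consumed by the sample = 0.03420 - 0.007249 = 0.02695 mol.
n(C6H8O7) = 0.02695 / 3 = 0.008983 mol.
mass C6H8O7 = 0.008983 x 192.12 = 1.726 g, so %C6H8O7 = 1.726/2.0059 x 100 = 86.0%.

86.0%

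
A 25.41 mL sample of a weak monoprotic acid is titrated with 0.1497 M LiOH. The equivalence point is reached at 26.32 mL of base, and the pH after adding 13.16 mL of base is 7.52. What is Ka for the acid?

13.16 mL is half of the equivalence volume, so this is the half-equivalence point where [HA] = [A^-].
At half-equivalence pH = pKa, so pKa = 7.52.
Ka = 10^(-7.52) = 3.0 x 10^-8.

3.0 x 10^-8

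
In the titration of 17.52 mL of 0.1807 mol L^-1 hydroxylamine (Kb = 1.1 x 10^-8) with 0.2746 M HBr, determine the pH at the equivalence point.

3.50

n(NH2OH) = 0.1807 x 0.01752 = 0.003166 mol; V(HBr) at equivalence = 0.003166/0.2746 = 0.01153 L.
At equivalence the base is fully converted to NH3OH+; total volume = 0.02905 L, so [NH3OH+] = 0.003166/0.02905 = 0.1090 M.
Ka(NH3OH+) = Kw/Kb = 1.0e-14 / 1.1 x 10^-8 = 9.09e-7.
[H^+] = sqrt(Ka x [NH3OH+]) = sqrt(9.09e-7 x 0.1090) = 0.000315 M.
pH = -log(0.000315) = 3.50.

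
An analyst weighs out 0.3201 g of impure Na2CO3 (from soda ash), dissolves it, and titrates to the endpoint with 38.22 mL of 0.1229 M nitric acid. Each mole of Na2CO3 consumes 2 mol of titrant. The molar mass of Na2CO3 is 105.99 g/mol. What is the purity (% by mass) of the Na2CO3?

77.8%

n(HNO3) = 0.1229 x 0.03822 = 0.004697 mol.
n(Na2CO3) = 0.004697 / 2 = 0.002349 mol.
mass of Na2CO3 = 0.002349 x 105.99 = 0.2489 g.
% purity = 0.2489 / 0.3201 x 100 = 77.8%.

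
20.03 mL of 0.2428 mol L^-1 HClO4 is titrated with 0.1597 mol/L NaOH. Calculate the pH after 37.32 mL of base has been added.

n(acid) = 0.2428 x 0.02003 = 0.004863 mol; n(NaOH) added = 0.1597 x 0.03732 = 0.005960 mol.
Base is in excess by 0.005960 - 0.004863 = 0.001097 mol in a total volume of 0.05735 L.
[OH^-] = 0.001097/0.05735 = 0.01912 M, so pOH = 1.72 and pH = 14.00 - 1.72 = 12.28.

12.28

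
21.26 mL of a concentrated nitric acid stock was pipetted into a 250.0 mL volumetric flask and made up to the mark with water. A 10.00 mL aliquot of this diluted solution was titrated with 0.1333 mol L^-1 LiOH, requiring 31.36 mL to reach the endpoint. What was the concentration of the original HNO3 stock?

n(LiOH) = 0.1333 x 0.03136 = 0.004180 mol.
n(HNO3) in the aliquot = 0.004180 mol.
[diluted HNO3] = 0.004180 / 0.01000 = 0.4180 M.
Dilution factor = 250.0/21.26 = 11.76, so [stock] = 0.4180 x 11.76 = 4.92 M.

4.92 M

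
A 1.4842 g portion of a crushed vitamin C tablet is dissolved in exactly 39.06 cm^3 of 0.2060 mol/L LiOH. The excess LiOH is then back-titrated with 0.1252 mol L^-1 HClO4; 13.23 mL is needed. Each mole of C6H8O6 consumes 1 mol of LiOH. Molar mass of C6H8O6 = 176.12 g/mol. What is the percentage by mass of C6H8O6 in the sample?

Total n(LiOH) added = 0.2060 x 0.03906 = 0.008046 mol.
n(HClO4) used = 0.1252 x 0.01323 = 0.001656 mol, which equals the excess n(LiOH).
So n(LiOH) consumed by the sample = 0.008046 - 0.001656 = 0.006390 mol.
n(C6H8O6) = 0.006390 / 1 = 0.006390 mol.
mass C6H8O6 = 0.006390 x 176.12 = 1.125 g, so %C6H8O6 = 1.125/1.4842 x 100 = 75.8%.

75.8%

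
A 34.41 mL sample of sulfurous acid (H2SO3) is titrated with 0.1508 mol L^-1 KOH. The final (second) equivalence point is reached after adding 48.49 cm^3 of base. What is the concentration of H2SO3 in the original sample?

0.106 M

n(KOH) = 0.1508 x 0.04849 = 0.007312 mol.
At the final (second) equivalence point, 2 mol OH^- react per mol H2SO3, so n(H2SO3) = 0.007312 / 2 = 0.003656 mol.
[H2SO3] = 0.003656 / 0.03441 L = 0.106 M.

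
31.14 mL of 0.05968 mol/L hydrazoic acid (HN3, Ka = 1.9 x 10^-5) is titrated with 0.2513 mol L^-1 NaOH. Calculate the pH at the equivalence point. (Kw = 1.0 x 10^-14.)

8.70

n(HN3) = 0.05968 x 0.03114 = 0.001858 mol; V(NaOH) at equivalence = 0.001858/0.2513 = 0.007395 L.
At equivalence all the acid is converted to N3-; total volume = 0.03114 + 0.007395 = 0.03854 L, so [N3-] = 0.001858/0.03854 = 0.04823 M.
Kb = Kw/Ka = 1.0e-14 / 1.9 x 10^-5 = 5.26e-10.
[OH^-] = sqrt(Kb x [N3-]) = sqrt(5.26e-10 x 0.04823) = 5.04e-6 M.
pOH = 5.30, so pH = 14.00 - 5.30 = 8.70.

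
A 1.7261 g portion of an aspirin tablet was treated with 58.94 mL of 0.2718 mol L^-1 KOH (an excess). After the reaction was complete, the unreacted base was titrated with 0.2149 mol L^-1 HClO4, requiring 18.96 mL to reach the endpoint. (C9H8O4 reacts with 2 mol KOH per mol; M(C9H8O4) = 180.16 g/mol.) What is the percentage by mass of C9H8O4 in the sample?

Total n(KOH) added = 0.2718 x 0.05894 = 0.01602 mol.
n(HClO4) used = 0.2149 x 0.01896 = 0.004075 mol, which equals the excess n(KOH).
So n(KOH) consumed by the sample = 0.01602 - 0.004075 = 0.01195 mol.
n(C9H8O4) = 0.01195 / 2 = 0.005973 mol.
mass C9H8O4 = 0.005973 x 180.16 = 1.076 g, so %C9H8O4 = 1.076/1.7261 x 100 = 62.3%.

62.3%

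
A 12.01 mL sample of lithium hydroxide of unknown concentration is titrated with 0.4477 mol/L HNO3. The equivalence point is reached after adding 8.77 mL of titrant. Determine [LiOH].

n(HNO3) delivered = 0.4477 x 0.008770 = 0.003926 mol.
For a 1:1 reaction, n(LiOH) = 0.003926 mol.
[LiOH] = 0.003926 mol / 0.01201 L = 0.327 M.

0.327 M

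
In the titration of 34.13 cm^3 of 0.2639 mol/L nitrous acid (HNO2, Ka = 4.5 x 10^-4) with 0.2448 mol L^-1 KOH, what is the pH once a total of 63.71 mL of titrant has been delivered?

12.83

n(acid) = 0.2639 x 0.03413 = 0.009007 mol; n(KOH) added = 0.2448 x 0.06371 = 0.01560 mol.
Base is in excess by 0.01560 - 0.009007 = 0.006589 mol in a total volume of 0.09784 L.
[OH^-] = 0.006589/0.09784 = 0.06735 M, so pOH = 1.17 and pH = 14.00 - 1.17 = 12.83.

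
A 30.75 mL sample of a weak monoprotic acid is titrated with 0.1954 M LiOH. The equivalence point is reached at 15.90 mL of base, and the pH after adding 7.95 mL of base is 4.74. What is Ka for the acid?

1.8 x 10^-5

7.95 mL is half of the equivalence volume, so this is the half-equivalence point where [HA] = [A^-].
At half-equivalence pH = pKa, so pKa = 4.74.
Ka = 10^(-4.74) = 1.8 x 10^-5.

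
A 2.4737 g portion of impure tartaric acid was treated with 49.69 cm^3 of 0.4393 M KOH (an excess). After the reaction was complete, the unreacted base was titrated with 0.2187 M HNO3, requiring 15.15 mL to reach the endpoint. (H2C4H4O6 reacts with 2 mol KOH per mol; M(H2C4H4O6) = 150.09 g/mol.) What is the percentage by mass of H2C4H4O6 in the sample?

56.2%

Total n(KOH) added = 0.4393 x 0.04969 = 0.02183 mol.
n(HNO3) used = 0.2187 x 0.01515 = 0.003313 mol, which equals the excess n(KOH).
So n(KOH) consumed by the sample = 0.02183 - 0.003313 = 0.01852 mol.
n(H2C4H4O6) = 0.01852 / 2 = 0.009258 mol.
mass H2C4H4O6 = 0.009258 x 150.09 = 1.389 g, so %H2C4H4O6 = 1.389/2.4737 x 100 = 56.2%.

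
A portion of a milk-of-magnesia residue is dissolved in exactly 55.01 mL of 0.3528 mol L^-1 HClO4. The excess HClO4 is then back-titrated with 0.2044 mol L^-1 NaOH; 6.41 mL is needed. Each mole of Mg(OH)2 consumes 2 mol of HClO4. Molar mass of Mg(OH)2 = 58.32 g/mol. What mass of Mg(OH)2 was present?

Total n(HClO4) added = 0.3528 x 0.05501 = 0.01941 mol.
n(NaOH) used = 0.2044 x 0.006410 = 0.001310 mol, which equals the excess n(HClO4).
So n(HClO4) consumed by the sample = 0.01941 - 0.001310 = 0.01810 mol.
n(Mg(OH)2) = 0.01810 / 2 = 0.009049 mol.
mass = 0.009049 mol x 58.32 g/mol = 0.528 g.

0.528 g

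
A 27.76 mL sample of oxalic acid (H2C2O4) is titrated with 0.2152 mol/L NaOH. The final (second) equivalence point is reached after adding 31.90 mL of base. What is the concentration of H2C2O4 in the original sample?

0.124 M

n(NaOH) = 0.2152 x 0.03190 = 0.006865 mol.
At the final (second) equivalence point, 2 mol OH^- react per mol H2C2O4, so n(H2C2O4) = 0.006865 / 2 = 0.003432 mol.
[H2C2O4] = 0.003432 / 0.02776 L = 0.124 M.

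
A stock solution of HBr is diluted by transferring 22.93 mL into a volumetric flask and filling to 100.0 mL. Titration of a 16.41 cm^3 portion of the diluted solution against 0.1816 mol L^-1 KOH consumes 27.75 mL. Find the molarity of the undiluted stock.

1.34 M

n(KOH) = 0.1816 x 0.02775 = 0.005039 mol.
n(HBr) in the aliquot = 0.005039 mol.
[diluted HBr] = 0.005039 / 0.01641 = 0.3071 M.
Dilution factor = 100.0/22.93 = 4.361, so [stock] = 0.3071 x 4.361 = 1.34 M.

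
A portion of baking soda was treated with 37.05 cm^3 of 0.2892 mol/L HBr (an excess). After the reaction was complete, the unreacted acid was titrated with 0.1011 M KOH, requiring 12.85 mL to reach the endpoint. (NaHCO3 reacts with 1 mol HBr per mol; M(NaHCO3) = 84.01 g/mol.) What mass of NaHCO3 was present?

0.791 g

Total n(HBr) added = 0.2892 x 0.03705 = 0.01071 mol.
n(KOH) used = 0.1011 x 0.01285 = 0.001299 mol, which equals the excess n(HBr).
So n(HBr) consumed by the sample = 0.01071 - 0.001299 = 0.009416 mol.
n(NaHCO3) = 0.009416 / 1 = 0.009416 mol.
mass = 0.009416 mol x 84.01 g/mol = 0.791 g.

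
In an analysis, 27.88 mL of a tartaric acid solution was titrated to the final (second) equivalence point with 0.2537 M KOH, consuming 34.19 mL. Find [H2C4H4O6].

n(KOH) = 0.2537 x 0.03419 = 0.008674 mol.
At the final (second) equivalence point, 2 mol OH^- react per mol H2C4H4O6, so n(H2C4H4O6) = 0.008674 / 2 = 0.004337 mol.
[H2C4H4O6] = 0.004337 / 0.02788 L = 0.156 M.

0.156 M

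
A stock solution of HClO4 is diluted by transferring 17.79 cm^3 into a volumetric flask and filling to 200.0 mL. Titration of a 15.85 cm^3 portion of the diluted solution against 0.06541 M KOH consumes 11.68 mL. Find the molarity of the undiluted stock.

0.542 M

n(KOH) = 0.06541 x 0.01168 = 0.0007640 mol.
n(HClO4) in the aliquot = 0.0007640 mol.
[diluted HClO4] = 0.0007640 / 0.01585 = 0.04820 M.
Dilution factor = 200.0/17.79 = 11.24, so [stock] = 0.04820 x 11.24 = 0.542 M.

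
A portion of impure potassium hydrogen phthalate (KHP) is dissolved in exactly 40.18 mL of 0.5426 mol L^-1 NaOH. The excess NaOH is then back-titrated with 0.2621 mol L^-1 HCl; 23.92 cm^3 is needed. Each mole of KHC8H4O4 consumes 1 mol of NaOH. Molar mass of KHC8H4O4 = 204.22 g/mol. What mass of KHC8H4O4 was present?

3.17 g

Total n(NaOH) added = 0.5426 x 0.04018 = 0.02180 mol.
n(HCl) used = 0.2621 x 0.02392 = 0.006269 mol, which equals the excess n(NaOH).
So n(NaOH) consumed by the sample = 0.02180 - 0.006269 = 0.01553 mol.
n(KHC8H4O4) = 0.01553 / 1 = 0.01553 mol.
mass = 0.01553 mol x 204.22 g/mol = 3.17 g.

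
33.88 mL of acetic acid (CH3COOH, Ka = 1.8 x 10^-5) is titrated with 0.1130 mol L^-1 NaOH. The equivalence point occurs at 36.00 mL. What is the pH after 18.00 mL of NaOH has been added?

18.00 mL is exactly half the equivalence volume (36.00/2), i.e. the half-equivalence point.
There, n(HA) = n(A^-), so pH = pKa = -log(1.8 x 10^-5) = 4.74.

4.74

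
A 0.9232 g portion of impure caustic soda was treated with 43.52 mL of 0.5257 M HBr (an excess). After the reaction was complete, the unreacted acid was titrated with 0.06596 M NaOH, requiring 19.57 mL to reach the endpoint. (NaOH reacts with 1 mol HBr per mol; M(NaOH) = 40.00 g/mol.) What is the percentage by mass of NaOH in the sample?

Total n(HBr) added = 0.5257 x 0.04352 = 0.02288 mol.
n(NaOH) used = 0.06596 x 0.01957 = 0.001291 mol, which equals the excess n(HBr).
So n(HBr) consumed by the sample = 0.02288 - 0.001291 = 0.02159 mol.
n(NaOH) = 0.02159 / 1 = 0.02159 mol.
mass NaOH = 0.02159 x 40.00 = 0.8635 g, so %NaOH = 0.8635/0.9232 x 100 = 93.5%.

93.5%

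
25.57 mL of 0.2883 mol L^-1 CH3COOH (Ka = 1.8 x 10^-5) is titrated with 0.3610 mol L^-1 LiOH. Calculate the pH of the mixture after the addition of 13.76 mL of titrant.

Initial n(CH3COOH) = 0.2883 x 0.02557 = 0.007372 mol.
n(LiOH) added = 0.3610 x 0.01376 = 0.004967 mol, converting that many moles of CH3COOH to CH3COO-.
Remaining n(CH3COOH) = 0.002404 mol; n(CH3COO-) = 0.004967 mol.
By Henderson-Hasselbalch, pH = pKa + log([A^-]/[HA]) = 4.74 + log(0.004967/0.002404) = 4.74 + (+0.32) = 5.06.

5.06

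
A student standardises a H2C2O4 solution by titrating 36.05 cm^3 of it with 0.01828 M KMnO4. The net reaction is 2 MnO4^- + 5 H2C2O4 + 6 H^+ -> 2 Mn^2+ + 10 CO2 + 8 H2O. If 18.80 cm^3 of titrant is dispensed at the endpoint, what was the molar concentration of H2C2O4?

0.0238 M

n(KMnO4) = 0.01828 x 0.01880 = 0.0003437 mol.
From the balanced equation, 2 mol KMnO4 reacts with 5 mol H2C2O4, so n(H2C2O4) = 0.0003437 x 5/2 = 0.0008592 mol.
[H2C2O4] = 0.0008592 / 0.03605 L = 0.0238 M.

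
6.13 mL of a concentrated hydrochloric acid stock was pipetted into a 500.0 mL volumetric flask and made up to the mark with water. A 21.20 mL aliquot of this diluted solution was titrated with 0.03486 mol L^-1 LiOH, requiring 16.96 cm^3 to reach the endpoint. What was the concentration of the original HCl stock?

2.27 M

n(LiOH) = 0.03486 x 0.01696 = 0.0005912 mol.
n(HCl) in the aliquot = 0.0005912 mol.
[diluted HCl] = 0.0005912 / 0.02120 = 0.02789 M.
Dilution factor = 500.0/6.130 = 81.57, so [stock] = 0.02789 x 81.57 = 2.27 M.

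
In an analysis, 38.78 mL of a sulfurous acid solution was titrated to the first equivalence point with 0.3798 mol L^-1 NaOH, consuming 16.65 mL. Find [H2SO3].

n(NaOH) = 0.3798 x 0.01665 = 0.006324 mol.
At the first equivalence point, 1 mol OH^- react per mol H2SO3, so n(H2SO3) = 0.006324 / 1 = 0.006324 mol.
[H2SO3] = 0.006324 / 0.03878 L = 0.163 M.

0.163 M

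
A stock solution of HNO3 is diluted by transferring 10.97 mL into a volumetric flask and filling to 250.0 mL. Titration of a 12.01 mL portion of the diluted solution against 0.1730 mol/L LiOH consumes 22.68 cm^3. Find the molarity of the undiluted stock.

n(LiOH) = 0.1730 x 0.02268 = 0.003924 mol.
n(HNO3) in the aliquot = 0.003924 mol.
[diluted HNO3] = 0.003924 / 0.01201 = 0.3267 M.
Dilution factor = 250.0/10.97 = 22.79, so [stock] = 0.3267 x 22.79 = 7.45 M.

7.45 M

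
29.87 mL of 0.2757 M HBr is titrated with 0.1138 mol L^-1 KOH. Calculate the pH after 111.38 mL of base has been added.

n(acid) = 0.2757 x 0.02987 = 0.008235 mol; n(KOH) added = 0.1138 x 0.1114 = 0.01268 mol.
Base is in excess by 0.01268 - 0.008235 = 0.004440 mol in a total volume of 0.1412 L.
[OH^-] = 0.004440/0.1412 = 0.03143 M, so pOH = 1.50 and pH = 14.00 - 1.50 = 12.50.

12.50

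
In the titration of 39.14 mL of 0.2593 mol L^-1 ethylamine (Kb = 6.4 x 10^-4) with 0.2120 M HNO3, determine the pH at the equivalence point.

5.87

n(C2H5NH2) = 0.2593 x 0.03914 = 0.01015 mol; V(HNO3) at equivalence = 0.01015/0.2120 = 0.04787 L.
At equivalence the base is fully converted to C2H5NH3+; total volume = 0.08701 L, so [C2H5NH3+] = 0.01015/0.08701 = 0.1166 M.
Ka(C2H5NH3+) = Kw/Kb = 1.0e-14 / 6.4 x 10^-4 = 1.56e-11.
[H^+] = sqrt(Ka x [C2H5NH3+]) = sqrt(1.56e-11 x 0.1166) = 1.35e-6 M.
pH = -log(1.35e-6) = 5.87.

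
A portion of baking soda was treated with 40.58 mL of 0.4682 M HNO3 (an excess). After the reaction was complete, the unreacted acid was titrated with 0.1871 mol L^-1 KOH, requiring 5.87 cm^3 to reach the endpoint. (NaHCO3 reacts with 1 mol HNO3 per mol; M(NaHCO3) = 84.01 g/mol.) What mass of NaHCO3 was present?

Total n(HNO3) added = 0.4682 x 0.04058 = 0.01900 mol.
n(KOH) used = 0.1871 x 0.005870 = 0.001098 mol, which equals the excess n(HNO3).
So n(HNO3) consumed by the sample = 0.01900 - 0.001098 = 0.01790 mol.
n(NaHCO3) = 0.01790 / 1 = 0.01790 mol.
mass = 0.01790 mol x 84.01 g/mol = 1.50 g.

1.50 g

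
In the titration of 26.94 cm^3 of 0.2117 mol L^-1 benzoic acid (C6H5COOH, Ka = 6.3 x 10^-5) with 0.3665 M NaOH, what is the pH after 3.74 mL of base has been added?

Initial n(C6H5COOH) = 0.2117 x 0.02694 = 0.005703 mol.
n(NaOH) added = 0.3665 x 0.003740 = 0.001371 mol, converting that many moles of C6H5COOH to C6H5COO-.
Remaining n(C6H5COOH) = 0.004332 mol; n(C6H5COO-) = 0.001371 mol.
By Henderson-Hasselbalch, pH = pKa + log([A^-]/[HA]) = 4.20 + log(0.001371/0.004332) = 4.20 + (-0.50) = 3.70.

3.70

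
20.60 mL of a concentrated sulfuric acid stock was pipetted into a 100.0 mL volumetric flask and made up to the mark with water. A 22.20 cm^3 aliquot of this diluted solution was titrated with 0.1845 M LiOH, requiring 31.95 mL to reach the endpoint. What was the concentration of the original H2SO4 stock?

0.644 M

n(LiOH) = 0.1845 x 0.03195 = 0.005895 mol.
n(H2SO4) in the aliquot = 0.005895 x 1/2 = 0.002947 mol.
[diluted H2SO4] = 0.002947 / 0.02220 = 0.1328 M.
Dilution factor = 100.0/20.60 = 4.854, so [stock] = 0.1328 x 4.854 = 0.644 M.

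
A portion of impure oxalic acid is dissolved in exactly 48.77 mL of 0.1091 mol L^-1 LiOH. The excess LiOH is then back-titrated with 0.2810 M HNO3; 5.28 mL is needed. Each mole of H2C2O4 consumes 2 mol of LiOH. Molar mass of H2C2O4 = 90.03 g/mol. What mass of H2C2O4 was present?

Total n(LiOH) added = 0.1091 x 0.04877 = 0.005321 mol.
n(HNO3) used = 0.2810 x 0.005280 = 0.001484 mol, which equals the excess n(LiOH).
So n(LiOH) consumed by the sample = 0.005321 - 0.001484 = 0.003837 mol.
n(H2C2O4) = 0.003837 / 2 = 0.001919 mol.
mass = 0.001919 mol x 90.03 g/mol = 0.173 g.

0.173 g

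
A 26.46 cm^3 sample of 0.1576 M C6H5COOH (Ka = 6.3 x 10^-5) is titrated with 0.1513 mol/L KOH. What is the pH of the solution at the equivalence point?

n(C6H5COOH) = 0.1576 x 0.02646 = 0.004170 mol; V(KOH) at equivalence = 0.004170/0.1513 = 0.02756 L.
At equivalence all the acid is converted to C6H5COO-; total volume = 0.02646 + 0.02756 = 0.05402 L, so [C6H5COO-] = 0.004170/0.05402 = 0.07719 M.
Kb = Kw/Ka = 1.0e-14 / 6.3 x 10^-5 = 1.59e-10.
[OH^-] = sqrt(Kb x [C6H5COO-]) = sqrt(1.59e-10 x 0.07719) = 3.50e-6 M.
pOH = 5.46, so pH = 14.00 - 5.46 = 8.54.

8.54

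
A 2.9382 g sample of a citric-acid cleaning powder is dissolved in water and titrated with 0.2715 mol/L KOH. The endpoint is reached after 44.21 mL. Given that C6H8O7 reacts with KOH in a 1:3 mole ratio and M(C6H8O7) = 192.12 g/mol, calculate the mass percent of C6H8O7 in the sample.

26.2%

n(KOH) = 0.2715 x 0.04421 = 0.01200 mol.
n(C6H8O7) = 0.01200 / 3 = 0.004001 mol.
mass of C6H8O7 = 0.004001 x 192.12 = 0.7687 g.
% purity = 0.7687 / 2.9382 x 100 = 26.2%.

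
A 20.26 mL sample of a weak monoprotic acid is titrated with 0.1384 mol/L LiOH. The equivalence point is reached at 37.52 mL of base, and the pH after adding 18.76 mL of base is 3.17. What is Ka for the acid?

6.8 x 10^-4

18.76 mL is half of the equivalence volume, so this is the half-equivalence point where [HA] = [A^-].
At half-equivalence pH = pKa, so pKa = 3.17.
Ka = 10^(-3.17) = 6.8 x 10^-4.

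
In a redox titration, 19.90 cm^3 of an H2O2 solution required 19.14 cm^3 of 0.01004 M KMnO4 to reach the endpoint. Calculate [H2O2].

0.0241 M

n(KMnO4) = 0.01004 x 0.01914 = 0.0001922 mol.
From the balanced equation, 2 mol KMnO4 reacts with 5 mol H2O2, so n(H2O2) = 0.0001922 x 5/2 = 0.0004804 mol.
[H2O2] = 0.0004804 / 0.01990 L = 0.0241 M.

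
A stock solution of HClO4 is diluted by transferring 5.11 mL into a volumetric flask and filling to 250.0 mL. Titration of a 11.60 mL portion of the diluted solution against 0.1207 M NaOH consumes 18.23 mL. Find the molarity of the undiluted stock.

n(NaOH) = 0.1207 x 0.01823 = 0.002200 mol.
n(HClO4) in the aliquot = 0.002200 mol.
[diluted HClO4] = 0.002200 / 0.01160 = 0.1897 M.
Dilution factor = 250.0/5.110 = 48.92, so [stock] = 0.1897 x 48.92 = 9.28 M.

9.28 M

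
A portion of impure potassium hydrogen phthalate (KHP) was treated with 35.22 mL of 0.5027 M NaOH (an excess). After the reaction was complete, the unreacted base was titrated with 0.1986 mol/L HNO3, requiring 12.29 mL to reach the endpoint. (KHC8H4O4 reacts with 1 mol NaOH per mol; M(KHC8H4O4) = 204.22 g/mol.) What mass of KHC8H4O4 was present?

3.12 g

Total n(NaOH) added = 0.5027 x 0.03522 = 0.01771 mol.
n(HNO3) used = 0.1986 x 0.01229 = 0.002441 mol, which equals the excess n(NaOH).
So n(NaOH) consumed by the sample = 0.01771 - 0.002441 = 0.01526 mol.
n(KHC8H4O4) = 0.01526 / 1 = 0.01526 mol.
mass = 0.01526 mol x 204.22 g/mol = 3.12 g.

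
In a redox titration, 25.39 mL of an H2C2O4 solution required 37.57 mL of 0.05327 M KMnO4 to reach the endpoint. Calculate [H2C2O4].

n(KMnO4) = 0.05327 x 0.03757 = 0.002001 mol.
From the balanced equation, 2 mol KMnO4 reacts with 5 mol H2C2O4, so n(H2C2O4) = 0.002001 x 5/2 = 0.005003 mol.
[H2C2O4] = 0.005003 / 0.02539 L = 0.197 M.

0.197 M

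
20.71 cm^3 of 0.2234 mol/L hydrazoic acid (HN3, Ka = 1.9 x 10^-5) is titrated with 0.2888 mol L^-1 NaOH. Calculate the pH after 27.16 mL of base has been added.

n(acid) = 0.2234 x 0.02071 = 0.004627 mol; n(NaOH) added = 0.2888 x 0.02716 = 0.007844 mol.
Base is in excess by 0.007844 - 0.004627 = 0.003217 mol in a total volume of 0.04787 L.
[OH^-] = 0.003217/0.04787 = 0.06721 M, so pOH = 1.17 and pH = 14.00 - 1.17 = 12.83.

12.83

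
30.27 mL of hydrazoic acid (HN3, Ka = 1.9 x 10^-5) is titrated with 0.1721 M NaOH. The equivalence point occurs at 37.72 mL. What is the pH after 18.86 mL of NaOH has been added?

4.72

18.86 mL is exactly half the equivalence volume (37.72/2), i.e. the half-equivalence point.
There, n(HA) = n(A^-), so pH = pKa = -log(1.9 x 10^-5) = 4.72.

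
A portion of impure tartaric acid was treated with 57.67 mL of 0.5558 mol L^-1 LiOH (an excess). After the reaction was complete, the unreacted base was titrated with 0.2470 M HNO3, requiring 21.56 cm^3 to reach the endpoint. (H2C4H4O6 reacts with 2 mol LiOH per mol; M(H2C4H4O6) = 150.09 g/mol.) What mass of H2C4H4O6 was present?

2.01 g

Total n(LiOH) added = 0.5558 x 0.05767 = 0.03205 mol.
n(HNO3) used = 0.2470 x 0.02156 = 0.005325 mol, which equals the excess n(LiOH).
So n(LiOH) consumed by the sample = 0.03205 - 0.005325 = 0.02673 mol.
n(H2C4H4O6) = 0.02673 / 2 = 0.01336 mol.
mass = 0.01336 mol x 150.09 g/mol = 2.01 g.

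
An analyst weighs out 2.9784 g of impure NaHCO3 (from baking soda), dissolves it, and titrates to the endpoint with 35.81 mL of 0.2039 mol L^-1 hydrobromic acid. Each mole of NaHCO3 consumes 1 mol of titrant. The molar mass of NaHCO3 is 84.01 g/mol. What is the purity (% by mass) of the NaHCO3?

n(HBr) = 0.2039 x 0.03581 = 0.007302 mol.
n(NaHCO3) = 0.007302 / 1 = 0.007302 mol.
mass of NaHCO3 = 0.007302 x 84.01 = 0.6134 g.
% purity = 0.6134 / 2.9784 x 100 = 20.6%.

20.6%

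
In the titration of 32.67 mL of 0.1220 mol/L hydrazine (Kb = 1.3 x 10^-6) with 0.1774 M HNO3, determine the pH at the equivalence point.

n(N2H4) = 0.1220 x 0.03267 = 0.003986 mol; V(HNO3) at equivalence = 0.003986/0.1774 = 0.02247 L.
At equivalence the base is fully converted to N2H5+; total volume = 0.05514 L, so [N2H5+] = 0.003986/0.05514 = 0.07229 M.
Ka(N2H5+) = Kw/Kb = 1.0e-14 / 1.3 x 10^-6 = 7.69e-9.
[H^+] = sqrt(Ka x [N2H5+]) = sqrt(7.69e-9 x 0.07229) = 2.36e-5 M.
pH = -log(2.36e-5) = 4.63.

4.63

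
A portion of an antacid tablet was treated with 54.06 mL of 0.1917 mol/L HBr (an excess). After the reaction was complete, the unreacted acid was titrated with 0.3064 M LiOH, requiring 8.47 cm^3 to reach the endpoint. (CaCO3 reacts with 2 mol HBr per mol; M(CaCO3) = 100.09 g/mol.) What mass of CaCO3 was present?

Total n(HBr) added = 0.1917 x 0.05406 = 0.01036 mol.
n(LiOH) used = 0.3064 x 0.008470 = 0.002595 mol, which equals the excess n(HBr).
So n(HBr) consumed by the sample = 0.01036 - 0.002595 = 0.007768 mol.
n(CaCO3) = 0.007768 / 2 = 0.003884 mol.
mass = 0.003884 mol x 100.09 g/mol = 0.389 g.

0.389 g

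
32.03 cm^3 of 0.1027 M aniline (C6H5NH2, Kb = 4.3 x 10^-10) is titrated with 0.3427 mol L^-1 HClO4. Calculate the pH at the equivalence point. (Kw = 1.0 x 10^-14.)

n(C6H5NH2) = 0.1027 x 0.03203 = 0.003289 mol; V(HClO4) at equivalence = 0.003289/0.3427 = 0.009599 L.
At equivalence the base is fully converted to C6H5NH3+; total volume = 0.04163 L, so [C6H5NH3+] = 0.003289/0.04163 = 0.07902 M.
Ka(C6H5NH3+) = Kw/Kb = 1.0e-14 / 4.3 x 10^-10 = 2.33e-5.
[H^+] = sqrt(Ka x [C6H5NH3+]) = sqrt(2.33e-5 x 0.07902) = 0.00136 M.
pH = -log(0.00136) = 2.87.

2.87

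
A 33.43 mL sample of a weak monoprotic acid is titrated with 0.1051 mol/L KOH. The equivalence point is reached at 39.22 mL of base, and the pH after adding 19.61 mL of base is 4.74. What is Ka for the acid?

1.8 x 10^-5

19.61 mL is half of the equivalence volume, so this is the half-equivalence point where [HA] = [A^-].
At half-equivalence pH = pKa, so pKa = 4.74.
Ka = 10^(-4.74) = 1.8 x 10^-5.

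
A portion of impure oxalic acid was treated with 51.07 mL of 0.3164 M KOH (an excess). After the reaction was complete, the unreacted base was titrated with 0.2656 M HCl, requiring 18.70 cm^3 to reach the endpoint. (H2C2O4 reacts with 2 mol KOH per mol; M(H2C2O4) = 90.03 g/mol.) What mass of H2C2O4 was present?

Total n(KOH) added = 0.3164 x 0.05107 = 0.01616 mol.
n(HCl) used = 0.2656 x 0.01870 = 0.004967 mol, which equals the excess n(KOH).
So n(KOH) consumed by the sample = 0.01616 - 0.004967 = 0.01119 mol.
n(H2C2O4) = 0.01119 / 2 = 0.005596 mol.
mass = 0.005596 mol x 90.03 g/mol = 0.504 g.

0.504 g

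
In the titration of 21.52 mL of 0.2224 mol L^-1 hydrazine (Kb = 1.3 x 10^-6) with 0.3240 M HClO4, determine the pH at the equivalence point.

4.50

n(N2H4) = 0.2224 x 0.02152 = 0.004786 mol; V(HClO4) at equivalence = 0.004786/0.3240 = 0.01477 L.
At equivalence the base is fully converted to N2H5+; total volume = 0.03629 L, so [N2H5+] = 0.004786/0.03629 = 0.1319 M.
Ka(N2H5+) = Kw/Kb = 1.0e-14 / 1.3 x 10^-6 = 7.69e-9.
[H^+] = sqrt(Ka x [N2H5+]) = sqrt(7.69e-9 x 0.1319) = 3.19e-5 M.
pH = -log(3.19e-5) = 4.50.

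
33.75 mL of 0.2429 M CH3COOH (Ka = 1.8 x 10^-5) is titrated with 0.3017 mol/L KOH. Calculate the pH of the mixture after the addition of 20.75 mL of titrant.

Initial n(CH3COOH) = 0.2429 x 0.03375 = 0.008198 mol.
n(KOH) added = 0.3017 x 0.02075 = 0.006260 mol, converting that many moles of CH3COOH to CH3COO-.
Remaining n(CH3COOH) = 0.001938 mol; n(CH3COO-) = 0.006260 mol.
By Henderson-Hasselbalch, pH = pKa + log([A^-]/[HA]) = 4.74 + log(0.006260/0.001938) = 4.74 + (+0.51) = 5.25.

5.25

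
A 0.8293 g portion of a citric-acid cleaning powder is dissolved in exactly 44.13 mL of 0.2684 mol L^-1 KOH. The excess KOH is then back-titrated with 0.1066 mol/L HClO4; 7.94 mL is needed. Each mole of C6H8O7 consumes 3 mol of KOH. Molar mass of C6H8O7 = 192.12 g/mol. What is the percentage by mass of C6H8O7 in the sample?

Total n(KOH) added = 0.2684 x 0.04413 = 0.01184 mol.
n(HClO4) used = 0.1066 x 0.007940 = 0.0008464 mol, which equals the excess n(KOH).
So n(KOH) consumed by the sample = 0.01184 - 0.0008464 = 0.01100 mol.
n(C6H8O7) = 0.01100 / 3 = 0.003666 mol.
mass C6H8O7 = 0.003666 x 192.12 = 0.7043 g, so %C6H8O7 = 0.7043/0.8293 x 100 = 84.9%.

84.9%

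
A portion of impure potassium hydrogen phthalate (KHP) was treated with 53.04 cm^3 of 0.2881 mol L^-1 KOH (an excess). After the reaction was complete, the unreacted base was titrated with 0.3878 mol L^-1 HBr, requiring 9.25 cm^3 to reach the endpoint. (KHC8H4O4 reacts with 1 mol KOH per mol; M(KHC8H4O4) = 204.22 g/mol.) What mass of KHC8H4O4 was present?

Total n(KOH) added = 0.2881 x 0.05304 = 0.01528 mol.
n(HBr) used = 0.3878 x 0.009250 = 0.003587 mol, which equals the excess n(KOH).
So n(KOH) consumed by the sample = 0.01528 - 0.003587 = 0.01169 mol.
n(KHC8H4O4) = 0.01169 / 1 = 0.01169 mol.
mass = 0.01169 mol x 204.22 g/mol = 2.39 g.

2.39 g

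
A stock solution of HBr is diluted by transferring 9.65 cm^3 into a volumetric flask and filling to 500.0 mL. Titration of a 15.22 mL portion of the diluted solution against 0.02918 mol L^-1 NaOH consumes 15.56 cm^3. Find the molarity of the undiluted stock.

1.55 M

n(NaOH) = 0.02918 x 0.01556 = 0.0004540 mol.
n(HBr) in the aliquot = 0.0004540 mol.
[diluted HBr] = 0.0004540 / 0.01522 = 0.02983 M.
Dilution factor = 500.0/9.650 = 51.81, so [stock] = 0.02983 x 51.81 = 1.55 M.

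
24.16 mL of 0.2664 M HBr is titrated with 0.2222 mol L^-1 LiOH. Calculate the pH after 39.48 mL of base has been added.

12.56

n(acid) = 0.2664 x 0.02416 = 0.006436 mol; n(LiOH) added = 0.2222 x 0.03948 = 0.008772 mol.
Base is in excess by 0.008772 - 0.006436 = 0.002336 mol in a total volume of 0.06364 L.
[OH^-] = 0.002336/0.06364 = 0.03671 M, so pOH = 1.44 and pH = 14.00 - 1.44 = 12.56.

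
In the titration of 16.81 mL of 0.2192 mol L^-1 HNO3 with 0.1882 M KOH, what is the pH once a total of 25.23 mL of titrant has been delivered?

12.40

n(acid) = 0.2192 x 0.01681 = 0.003685 mol; n(KOH) added = 0.1882 x 0.02523 = 0.004748 mol.
Base is in excess by 0.004748 - 0.003685 = 0.001064 mol in a total volume of 0.04204 L.
[OH^-] = 0.001064/0.04204 = 0.02530 M, so pOH = 1.60 and pH = 14.00 - 1.60 = 12.40.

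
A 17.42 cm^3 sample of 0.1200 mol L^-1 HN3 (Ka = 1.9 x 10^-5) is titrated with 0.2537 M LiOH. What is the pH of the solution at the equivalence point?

n(HN3) = 0.1200 x 0.01742 = 0.002090 mol; V(LiOH) at equivalence = 0.002090/0.2537 = 0.008240 L.
At equivalence all the acid is converted to N3-; total volume = 0.01742 + 0.008240 = 0.02566 L, so [N3-] = 0.002090/0.02566 = 0.08147 M.
Kb = Kw/Ka = 1.0e-14 / 1.9 x 10^-5 = 5.26e-10.
[OH^-] = sqrt(Kb x [N3-]) = sqrt(5.26e-10 x 0.08147) = 6.55e-6 M.
pOH = 5.18, so pH = 14.00 - 5.18 = 8.82.

8.82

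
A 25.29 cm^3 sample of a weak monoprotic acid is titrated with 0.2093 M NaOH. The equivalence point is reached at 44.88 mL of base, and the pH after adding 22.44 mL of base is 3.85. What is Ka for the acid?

1.4 x 10^-4

22.44 mL is half of the equivalence volume, so this is the half-equivalence point where [HA] = [A^-].
At half-equivalence pH = pKa, so pKa = 3.85.
Ka = 10^(-3.85) = 1.4 x 10^-4.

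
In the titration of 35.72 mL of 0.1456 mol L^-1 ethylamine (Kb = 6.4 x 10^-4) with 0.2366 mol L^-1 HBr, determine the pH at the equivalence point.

5.93

n(C2H5NH2) = 0.1456 x 0.03572 = 0.005201 mol; V(HBr) at equivalence = 0.005201/0.2366 = 0.02198 L.
At equivalence the base is fully converted to C2H5NH3+; total volume = 0.05770 L, so [C2H5NH3+] = 0.005201/0.05770 = 0.09013 M.
Ka(C2H5NH3+) = Kw/Kb = 1.0e-14 / 6.4 x 10^-4 = 1.56e-11.
[H^+] = sqrt(Ka x [C2H5NH3+]) = sqrt(1.56e-11 x 0.09013) = 1.19e-6 M.
pH = -log(1.19e-6) = 5.93.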